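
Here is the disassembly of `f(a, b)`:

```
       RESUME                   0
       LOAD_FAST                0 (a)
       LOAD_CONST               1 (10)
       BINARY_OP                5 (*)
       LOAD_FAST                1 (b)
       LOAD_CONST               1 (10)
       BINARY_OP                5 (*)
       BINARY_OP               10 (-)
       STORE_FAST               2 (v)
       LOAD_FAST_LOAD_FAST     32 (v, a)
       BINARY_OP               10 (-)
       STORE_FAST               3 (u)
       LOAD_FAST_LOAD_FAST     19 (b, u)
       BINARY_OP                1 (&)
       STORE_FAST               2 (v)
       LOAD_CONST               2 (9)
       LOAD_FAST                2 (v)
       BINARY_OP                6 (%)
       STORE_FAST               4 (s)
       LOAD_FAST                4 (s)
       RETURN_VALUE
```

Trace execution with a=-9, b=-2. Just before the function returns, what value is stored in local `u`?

LOAD_FAST a → push -9. Stack: [-9]
LOAD_CONST → push 10. Stack: [-9, 10]
BINARY_OP * → -9 * 10 = -90. Stack: [-90]
LOAD_FAST b → push -2. Stack: [-90, -2]
LOAD_CONST → push 10. Stack: [-90, -2, 10]
BINARY_OP * → -2 * 10 = -20. Stack: [-90, -20]
BINARY_OP - → -90 - -20 = -70. Stack: [-70]
STORE_FAST v → v=-70. Stack: []
LOAD_FAST_LOAD_FAST v,a → push -70,-9. Stack: [-70, -9]
BINARY_OP - → -70 - -9 = -61. Stack: [-61]
STORE_FAST u → u=-61. Stack: []
LOAD_FAST_LOAD_FAST b,u → push -2,-61. Stack: [-2, -61]
BINARY_OP & → -2 & -61 = -62. Stack: [-62]
STORE_FAST v → v=-62. Stack: []
LOAD_CONST → push 9. Stack: [9]
LOAD_FAST v → push -62. Stack: [9, -62]
BINARY_OP % → 9 % -62 = -53. Stack: [-53]
STORE_FAST s → s=-53. Stack: []
LOAD_FAST s → push -53. Stack: [-53]
RETURN_VALUE → return -53.

-61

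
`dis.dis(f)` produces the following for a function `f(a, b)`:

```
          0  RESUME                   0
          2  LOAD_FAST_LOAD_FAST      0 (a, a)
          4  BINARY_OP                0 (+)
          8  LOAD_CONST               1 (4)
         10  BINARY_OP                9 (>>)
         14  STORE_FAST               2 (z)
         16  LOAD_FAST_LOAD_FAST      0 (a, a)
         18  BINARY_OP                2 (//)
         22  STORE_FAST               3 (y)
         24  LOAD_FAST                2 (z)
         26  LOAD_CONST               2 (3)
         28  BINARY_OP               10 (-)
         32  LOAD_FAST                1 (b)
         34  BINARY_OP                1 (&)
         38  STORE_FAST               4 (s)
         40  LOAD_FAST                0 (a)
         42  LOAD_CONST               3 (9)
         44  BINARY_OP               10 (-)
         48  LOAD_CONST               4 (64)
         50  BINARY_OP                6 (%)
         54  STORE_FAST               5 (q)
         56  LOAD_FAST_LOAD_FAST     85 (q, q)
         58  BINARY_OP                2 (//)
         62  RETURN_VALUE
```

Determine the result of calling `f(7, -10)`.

1

LOAD_FAST_LOAD_FAST a,a → push 7,7. Stack: [7, 7]
BINARY_OP + → 7 + 7 = 14. Stack: [14]
LOAD_CONST → push 4. Stack: [14, 4]
BINARY_OP >> → 14 >> 4 = 0. Stack: [0]
STORE_FAST z → z=0. Stack: []
LOAD_FAST_LOAD_FAST a,a → push 7,7. Stack: [7, 7]
BINARY_OP // → 7 // 7 = 1. Stack: [1]
STORE_FAST y → y=1. Stack: []
LOAD_FAST z → push 0. Stack: [0]
LOAD_CONST → push 3. Stack: [0, 3]
BINARY_OP - → 0 - 3 = -3. Stack: [-3]
LOAD_FAST b → push -10. Stack: [-3, -10]
BINARY_OP & → -3 & -10 = -12. Stack: [-12]
STORE_FAST s → s=-12. Stack: []
LOAD_FAST a → push 7. Stack: [7]
LOAD_CONST → push 9. Stack: [7, 9]
BINARY_OP - → 7 - 9 = -2. Stack: [-2]
LOAD_CONST → push 64. Stack: [-2, 64]
BINARY_OP % → -2 % 64 = 62. Stack: [62]
STORE_FAST q → q=62. Stack: []
LOAD_FAST_LOAD_FAST q,q → push 62,62. Stack: [62, 62]
BINARY_OP // → 62 // 62 = 1. Stack: [1]
RETURN_VALUE → return 1.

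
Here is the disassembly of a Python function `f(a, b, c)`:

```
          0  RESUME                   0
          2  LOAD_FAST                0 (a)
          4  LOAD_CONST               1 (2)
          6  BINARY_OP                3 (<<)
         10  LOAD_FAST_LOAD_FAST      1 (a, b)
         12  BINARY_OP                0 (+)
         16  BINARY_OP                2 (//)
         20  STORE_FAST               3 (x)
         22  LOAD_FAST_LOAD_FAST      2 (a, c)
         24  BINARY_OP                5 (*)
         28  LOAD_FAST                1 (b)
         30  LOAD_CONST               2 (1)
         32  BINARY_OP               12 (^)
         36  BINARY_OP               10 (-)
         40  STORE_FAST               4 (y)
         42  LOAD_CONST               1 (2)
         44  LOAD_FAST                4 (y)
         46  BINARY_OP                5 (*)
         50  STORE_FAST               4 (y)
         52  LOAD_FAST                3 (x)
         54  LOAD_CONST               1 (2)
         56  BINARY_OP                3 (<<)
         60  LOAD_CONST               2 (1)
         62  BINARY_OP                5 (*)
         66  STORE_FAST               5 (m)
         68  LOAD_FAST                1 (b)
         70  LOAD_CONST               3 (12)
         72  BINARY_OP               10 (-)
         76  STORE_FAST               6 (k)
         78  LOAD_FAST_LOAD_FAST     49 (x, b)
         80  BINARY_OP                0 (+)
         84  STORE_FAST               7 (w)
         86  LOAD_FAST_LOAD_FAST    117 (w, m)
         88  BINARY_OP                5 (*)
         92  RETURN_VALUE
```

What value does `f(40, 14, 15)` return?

LOAD_FAST a → push 40. Stack: [40]
LOAD_CONST → push 2. Stack: [40, 2]
BINARY_OP << → 40 << 2 = 160. Stack: [160]
LOAD_FAST_LOAD_FAST a,b → push 40,14. Stack: [160, 40, 14]
BINARY_OP + → 40 + 14 = 54. Stack: [160, 54]
BINARY_OP // → 160 // 54 = 2. Stack: [2]
STORE_FAST x → x=2. Stack: []
LOAD_FAST_LOAD_FAST a,c → push 40,15. Stack: [40, 15]
BINARY_OP * → 40 * 15 = 600. Stack: [600]
LOAD_FAST b → push 14. Stack: [600, 14]
LOAD_CONST → push 1. Stack: [600, 14, 1]
BINARY_OP ^ → 14 ^ 1 = 15. Stack: [600, 15]
BINARY_OP - → 600 - 15 = 585. Stack: [585]
STORE_FAST y → y=585. Stack: []
LOAD_CONST → push 2. Stack: [2]
LOAD_FAST y → push 585. Stack: [2, 585]
BINARY_OP * → 2 * 585 = 1170. Stack: [1170]
STORE_FAST y → y=1170. Stack: []
LOAD_FAST x → push 2. Stack: [2]
LOAD_CONST → push 2. Stack: [2, 2]
BINARY_OP << → 2 << 2 = 8. Stack: [8]
LOAD_CONST → push 1. Stack: [8, 1]
BINARY_OP * → 8 * 1 = 8. Stack: [8]
STORE_FAST m → m=8. Stack: []
LOAD_FAST b → push 14. Stack: [14]
LOAD_CONST → push 12. Stack: [14, 12]
BINARY_OP - → 14 - 12 = 2. Stack: [2]
STORE_FAST k → k=2. Stack: []
LOAD_FAST_LOAD_FAST x,b → push 2,14. Stack: [2, 14]
BINARY_OP + → 2 + 14 = 16. Stack: [16]
STORE_FAST w → w=16. Stack: []
LOAD_FAST_LOAD_FAST w,m → push 16,8. Stack: [16, 8]
BINARY_OP * → 16 * 8 = 128. Stack: [128]
RETURN_VALUE → return 128.

128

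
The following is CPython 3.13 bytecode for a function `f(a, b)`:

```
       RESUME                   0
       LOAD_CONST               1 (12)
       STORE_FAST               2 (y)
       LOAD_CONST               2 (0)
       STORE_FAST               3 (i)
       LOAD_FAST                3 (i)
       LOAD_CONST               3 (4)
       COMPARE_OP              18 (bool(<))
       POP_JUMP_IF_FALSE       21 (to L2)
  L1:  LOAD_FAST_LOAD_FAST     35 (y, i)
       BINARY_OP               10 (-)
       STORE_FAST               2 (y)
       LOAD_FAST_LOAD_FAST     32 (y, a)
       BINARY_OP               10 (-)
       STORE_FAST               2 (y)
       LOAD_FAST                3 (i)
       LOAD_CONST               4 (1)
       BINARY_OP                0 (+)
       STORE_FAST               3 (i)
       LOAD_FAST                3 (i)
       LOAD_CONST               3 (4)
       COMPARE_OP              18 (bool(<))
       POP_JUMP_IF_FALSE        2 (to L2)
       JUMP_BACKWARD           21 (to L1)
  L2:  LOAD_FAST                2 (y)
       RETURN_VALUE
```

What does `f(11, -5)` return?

LOAD_CONST → push 12
STORE_FAST y → y=12
LOAD_CONST → push 0
STORE_FAST i → i=0
LOAD_FAST i → push 0
LOAD_CONST → push 4
COMPARE_OP bool(<) → 0 vs 4 = True
POP_JUMP_IF_FALSE → pop True; no jump
LOAD_FAST_LOAD_FAST y,i → push 12,0
BINARY_OP - → 12 - 0 = 12
STORE_FAST y → y=12
LOAD_FAST_LOAD_FAST y,a → push 12,11
BINARY_OP - → 12 - 11 = 1
STORE_FAST y → y=1
LOAD_FAST i → push 0
LOAD_CONST → push 1
BINARY_OP + → 0 + 1 = 1
STORE_FAST i → i=1
LOAD_FAST i → push 1
LOAD_CONST → push 4
COMPARE_OP bool(<) → 1 vs 4 = True
POP_JUMP_IF_FALSE → pop True; no jump
LOAD_FAST_LOAD_FAST y,i → push 1,1
BINARY_OP - → 1 - 1 = 0
STORE_FAST y → y=0
LOAD_FAST_LOAD_FAST y,a → push 0,11
BINARY_OP - → 0 - 11 = -11
STORE_FAST y → y=-11
LOAD_FAST i → push 1
LOAD_CONST → push 1
BINARY_OP + → 1 + 1 = 2
STORE_FAST i → i=2
LOAD_FAST i → push 2
LOAD_CONST → push 4
COMPARE_OP bool(<) → 2 vs 4 = True
POP_JUMP_IF_FALSE → pop True; no jump
LOAD_FAST_LOAD_FAST y,i → push -11,2
BINARY_OP - → -11 - 2 = -13
STORE_FAST y → y=-13
LOAD_FAST_LOAD_FAST y,a → push -13,11
BINARY_OP - → -13 - 11 = -24
STORE_FAST y → y=-24
LOAD_FAST i → push 2
LOAD_CONST → push 1
BINARY_OP + → 2 + 1 = 3
STORE_FAST i → i=3
LOAD_FAST i → push 3
LOAD_CONST → push 4
COMPARE_OP bool(<) → 3 vs 4 = True
POP_JUMP_IF_FALSE → pop True; no jump
LOAD_FAST_LOAD_FAST y,i → push -24,3
BINARY_OP - → -24 - 3 = -27
STORE_FAST y → y=-27
LOAD_FAST_LOAD_FAST y,a → push -27,11
BINARY_OP - → -27 - 11 = -38
STORE_FAST y → y=-38
LOAD_FAST i → push 3
LOAD_CONST → push 1
BINARY_OP + → 3 + 1 = 4
STORE_FAST i → i=4
LOAD_FAST i → push 4
LOAD_CONST → push 4
COMPARE_OP bool(<) → 4 vs 4 = False
POP_JUMP_IF_FALSE → pop False; jump
LOAD_FAST y → push -38
RETURN_VALUE → return -38.

-38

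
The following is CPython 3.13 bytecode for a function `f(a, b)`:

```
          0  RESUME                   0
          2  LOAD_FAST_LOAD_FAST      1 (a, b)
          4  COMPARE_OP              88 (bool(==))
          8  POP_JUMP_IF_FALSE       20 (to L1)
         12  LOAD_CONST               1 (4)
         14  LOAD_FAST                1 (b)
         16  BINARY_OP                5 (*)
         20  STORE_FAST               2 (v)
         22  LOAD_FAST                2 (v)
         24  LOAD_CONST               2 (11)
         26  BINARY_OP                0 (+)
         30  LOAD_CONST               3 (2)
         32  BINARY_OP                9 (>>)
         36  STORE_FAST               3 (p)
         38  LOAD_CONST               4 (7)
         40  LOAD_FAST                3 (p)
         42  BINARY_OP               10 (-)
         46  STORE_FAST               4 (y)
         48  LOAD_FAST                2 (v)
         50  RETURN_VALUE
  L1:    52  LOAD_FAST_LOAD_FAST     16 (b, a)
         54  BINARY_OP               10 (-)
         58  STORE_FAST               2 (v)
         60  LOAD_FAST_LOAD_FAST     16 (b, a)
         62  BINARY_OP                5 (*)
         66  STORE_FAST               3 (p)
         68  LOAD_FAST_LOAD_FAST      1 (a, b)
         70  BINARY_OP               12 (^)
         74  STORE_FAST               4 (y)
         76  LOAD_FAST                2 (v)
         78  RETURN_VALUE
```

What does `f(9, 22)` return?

LOAD_FAST_LOAD_FAST a,b → push 9,22. Stack: [9, 22]
COMPARE_OP bool(==) → 9 vs 22 = False. Stack: [False]
POP_JUMP_IF_FALSE → pop False; jump. Stack: []
LOAD_FAST_LOAD_FAST b,a → push 22,9. Stack: [22, 9]
BINARY_OP - → 22 - 9 = 13. Stack: [13]
STORE_FAST v → v=13. Stack: []
LOAD_FAST_LOAD_FAST b,a → push 22,9. Stack: [22, 9]
BINARY_OP * → 22 * 9 = 198. Stack: [198]
STORE_FAST p → p=198. Stack: []
LOAD_FAST_LOAD_FAST a,b → push 9,22. Stack: [9, 22]
BINARY_OP ^ → 9 ^ 22 = 31. Stack: [31]
STORE_FAST y → y=31. Stack: []
LOAD_FAST v → push 13. Stack: [13]
RETURN_VALUE → return 13.

13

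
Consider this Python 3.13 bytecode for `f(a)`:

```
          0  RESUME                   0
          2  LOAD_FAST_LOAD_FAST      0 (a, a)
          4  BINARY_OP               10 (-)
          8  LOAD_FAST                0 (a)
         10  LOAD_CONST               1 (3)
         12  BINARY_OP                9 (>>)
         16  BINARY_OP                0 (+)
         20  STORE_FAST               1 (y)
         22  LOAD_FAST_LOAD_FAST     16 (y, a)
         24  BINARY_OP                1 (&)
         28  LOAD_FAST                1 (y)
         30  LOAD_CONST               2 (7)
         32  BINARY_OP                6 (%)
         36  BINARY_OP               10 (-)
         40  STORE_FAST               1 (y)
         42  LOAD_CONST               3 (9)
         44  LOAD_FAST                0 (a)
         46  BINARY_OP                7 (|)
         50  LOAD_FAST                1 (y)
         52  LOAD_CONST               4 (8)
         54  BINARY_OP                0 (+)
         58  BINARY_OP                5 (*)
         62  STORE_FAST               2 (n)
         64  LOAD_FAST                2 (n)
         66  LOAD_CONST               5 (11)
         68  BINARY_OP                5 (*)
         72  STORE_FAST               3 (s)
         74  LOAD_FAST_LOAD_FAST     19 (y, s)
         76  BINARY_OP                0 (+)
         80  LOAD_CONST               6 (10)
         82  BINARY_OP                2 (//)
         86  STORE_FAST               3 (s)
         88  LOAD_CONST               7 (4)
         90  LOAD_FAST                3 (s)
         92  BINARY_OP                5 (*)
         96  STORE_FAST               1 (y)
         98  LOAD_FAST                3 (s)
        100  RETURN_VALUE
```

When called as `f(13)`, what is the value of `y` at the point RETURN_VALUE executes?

456

LOAD_FAST_LOAD_FAST a,a → push 13,13. Stack: [13, 13]
BINARY_OP - → 13 - 13 = 0. Stack: [0]
LOAD_FAST a → push 13. Stack: [0, 13]
LOAD_CONST → push 3. Stack: [0, 13, 3]
BINARY_OP >> → 13 >> 3 = 1. Stack: [0, 1]
BINARY_OP + → 0 + 1 = 1. Stack: [1]
STORE_FAST y → y=1. Stack: []
LOAD_FAST_LOAD_FAST y,a → push 1,13. Stack: [1, 13]
BINARY_OP & → 1 & 13 = 1. Stack: [1]
LOAD_FAST y → push 1. Stack: [1, 1]
LOAD_CONST → push 7. Stack: [1, 1, 7]
BINARY_OP % → 1 % 7 = 1. Stack: [1, 1]
BINARY_OP - → 1 - 1 = 0. Stack: [0]
STORE_FAST y → y=0. Stack: []
LOAD_CONST → push 9. Stack: [9]
LOAD_FAST a → push 13. Stack: [9, 13]
BINARY_OP | → 9 | 13 = 13. Stack: [13]
LOAD_FAST y → push 0. Stack: [13, 0]
LOAD_CONST → push 8. Stack: [13, 0, 8]
BINARY_OP + → 0 + 8 = 8. Stack: [13, 8]
BINARY_OP * → 13 * 8 = 104. Stack: [104]
STORE_FAST n → n=104. Stack: []
LOAD_FAST n → push 104. Stack: [104]
LOAD_CONST → push 11. Stack: [104, 11]
BINARY_OP * → 104 * 11 = 1144. Stack: [1144]
STORE_FAST s → s=1144. Stack: []
LOAD_FAST_LOAD_FAST y,s → push 0,1144. Stack: [0, 1144]
BINARY_OP + → 0 + 1144 = 1144. Stack: [1144]
LOAD_CONST → push 10. Stack: [1144, 10]
BINARY_OP // → 1144 // 10 = 114. Stack: [114]
STORE_FAST s → s=114. Stack: []
LOAD_CONST → push 4. Stack: [4]
LOAD_FAST s → push 114. Stack: [4, 114]
BINARY_OP * → 4 * 114 = 456. Stack: [456]
STORE_FAST y → y=456. Stack: []
LOAD_FAST s → push 114. Stack: [114]
RETURN_VALUE → return 114.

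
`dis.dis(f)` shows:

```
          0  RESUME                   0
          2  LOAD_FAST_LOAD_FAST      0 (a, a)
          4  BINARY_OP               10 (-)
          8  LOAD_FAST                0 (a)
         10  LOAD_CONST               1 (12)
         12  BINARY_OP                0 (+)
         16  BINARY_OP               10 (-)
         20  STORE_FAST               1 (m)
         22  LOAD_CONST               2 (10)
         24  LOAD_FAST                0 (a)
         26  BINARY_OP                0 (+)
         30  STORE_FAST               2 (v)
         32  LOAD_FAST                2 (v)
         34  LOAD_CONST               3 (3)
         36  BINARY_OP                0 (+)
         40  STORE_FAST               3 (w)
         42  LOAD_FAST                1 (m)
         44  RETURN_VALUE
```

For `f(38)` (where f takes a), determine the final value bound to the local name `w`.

LOAD_FAST_LOAD_FAST a,a → push 38,38. Stack: [38, 38]
BINARY_OP - → 38 - 38 = 0. Stack: [0]
LOAD_FAST a → push 38. Stack: [0, 38]
LOAD_CONST → push 12. Stack: [0, 38, 12]
BINARY_OP + → 38 + 12 = 50. Stack: [0, 50]
BINARY_OP - → 0 - 50 = -50. Stack: [-50]
STORE_FAST m → m=-50. Stack: []
LOAD_CONST → push 10. Stack: [10]
LOAD_FAST a → push 38. Stack: [10, 38]
BINARY_OP + → 10 + 38 = 48. Stack: [48]
STORE_FAST v → v=48. Stack: []
LOAD_FAST v → push 48. Stack: [48]
LOAD_CONST → push 3. Stack: [48, 3]
BINARY_OP + → 48 + 3 = 51. Stack: [51]
STORE_FAST w → w=51. Stack: []
LOAD_FAST m → push -50. Stack: [-50]
RETURN_VALUE → return -50.

51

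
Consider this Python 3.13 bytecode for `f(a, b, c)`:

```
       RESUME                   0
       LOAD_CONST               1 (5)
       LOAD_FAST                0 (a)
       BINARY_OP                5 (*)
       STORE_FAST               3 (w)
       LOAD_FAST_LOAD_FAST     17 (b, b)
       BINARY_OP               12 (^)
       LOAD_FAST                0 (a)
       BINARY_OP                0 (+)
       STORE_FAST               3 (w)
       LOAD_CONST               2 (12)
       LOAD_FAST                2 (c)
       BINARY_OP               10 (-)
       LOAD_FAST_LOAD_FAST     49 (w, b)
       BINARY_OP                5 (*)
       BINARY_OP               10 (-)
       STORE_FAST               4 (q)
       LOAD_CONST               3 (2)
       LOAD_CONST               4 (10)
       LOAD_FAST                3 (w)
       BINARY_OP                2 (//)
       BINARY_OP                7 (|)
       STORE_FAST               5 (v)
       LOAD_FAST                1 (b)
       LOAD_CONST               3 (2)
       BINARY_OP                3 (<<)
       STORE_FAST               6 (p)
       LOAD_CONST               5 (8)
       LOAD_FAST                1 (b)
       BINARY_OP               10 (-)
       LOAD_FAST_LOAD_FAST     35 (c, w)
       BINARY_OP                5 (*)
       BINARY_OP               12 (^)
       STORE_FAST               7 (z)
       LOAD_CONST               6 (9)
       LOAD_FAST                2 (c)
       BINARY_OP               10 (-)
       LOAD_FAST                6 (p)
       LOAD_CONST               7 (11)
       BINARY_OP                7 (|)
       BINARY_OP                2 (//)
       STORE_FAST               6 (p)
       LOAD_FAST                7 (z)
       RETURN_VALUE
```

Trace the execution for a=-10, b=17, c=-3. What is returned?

-23

LOAD_CONST → push 5. Stack: [5]
LOAD_FAST a → push -10. Stack: [5, -10]
BINARY_OP * → 5 * -10 = -50. Stack: [-50]
STORE_FAST w → w=-50. Stack: []
LOAD_FAST_LOAD_FAST b,b → push 17,17. Stack: [17, 17]
BINARY_OP ^ → 17 ^ 17 = 0. Stack: [0]
LOAD_FAST a → push -10. Stack: [0, -10]
BINARY_OP + → 0 + -10 = -10. Stack: [-10]
STORE_FAST w → w=-10. Stack: []
LOAD_CONST → push 12. Stack: [12]
LOAD_FAST c → push -3. Stack: [12, -3]
BINARY_OP - → 12 - -3 = 15. Stack: [15]
LOAD_FAST_LOAD_FAST w,b → push -10,17. Stack: [15, -10, 17]
BINARY_OP * → -10 * 17 = -170. Stack: [15, -170]
BINARY_OP - → 15 - -170 = 185. Stack: [185]
STORE_FAST q → q=185. Stack: []
LOAD_CONST → push 2. Stack: [2]
LOAD_CONST → push 10. Stack: [2, 10]
LOAD_FAST w → push -10. Stack: [2, 10, -10]
BINARY_OP // → 10 // -10 = -1. Stack: [2, -1]
BINARY_OP | → 2 | -1 = -1. Stack: [-1]
STORE_FAST v → v=-1. Stack: []
LOAD_FAST b → push 17. Stack: [17]
LOAD_CONST → push 2. Stack: [17, 2]
BINARY_OP << → 17 << 2 = 68. Stack: [68]
STORE_FAST p → p=68. Stack: []
LOAD_CONST → push 8. Stack: [8]
LOAD_FAST b → push 17. Stack: [8, 17]
BINARY_OP - → 8 - 17 = -9. Stack: [-9]
LOAD_FAST_LOAD_FAST c,w → push -3,-10. Stack: [-9, -3, -10]
BINARY_OP * → -3 * -10 = 30. Stack: [-9, 30]
BINARY_OP ^ → -9 ^ 30 = -23. Stack: [-23]
STORE_FAST z → z=-23. Stack: []
LOAD_CONST → push 9. Stack: [9]
LOAD_FAST c → push -3. Stack: [9, -3]
BINARY_OP - → 9 - -3 = 12. Stack: [12]
LOAD_FAST p → push 68. Stack: [12, 68]
LOAD_CONST → push 11. Stack: [12, 68, 11]
BINARY_OP | → 68 | 11 = 79. Stack: [12, 79]
BINARY_OP // → 12 // 79 = 0. Stack: [0]
STORE_FAST p → p=0. Stack: []
LOAD_FAST z → push -23. Stack: [-23]
RETURN_VALUE → return -23.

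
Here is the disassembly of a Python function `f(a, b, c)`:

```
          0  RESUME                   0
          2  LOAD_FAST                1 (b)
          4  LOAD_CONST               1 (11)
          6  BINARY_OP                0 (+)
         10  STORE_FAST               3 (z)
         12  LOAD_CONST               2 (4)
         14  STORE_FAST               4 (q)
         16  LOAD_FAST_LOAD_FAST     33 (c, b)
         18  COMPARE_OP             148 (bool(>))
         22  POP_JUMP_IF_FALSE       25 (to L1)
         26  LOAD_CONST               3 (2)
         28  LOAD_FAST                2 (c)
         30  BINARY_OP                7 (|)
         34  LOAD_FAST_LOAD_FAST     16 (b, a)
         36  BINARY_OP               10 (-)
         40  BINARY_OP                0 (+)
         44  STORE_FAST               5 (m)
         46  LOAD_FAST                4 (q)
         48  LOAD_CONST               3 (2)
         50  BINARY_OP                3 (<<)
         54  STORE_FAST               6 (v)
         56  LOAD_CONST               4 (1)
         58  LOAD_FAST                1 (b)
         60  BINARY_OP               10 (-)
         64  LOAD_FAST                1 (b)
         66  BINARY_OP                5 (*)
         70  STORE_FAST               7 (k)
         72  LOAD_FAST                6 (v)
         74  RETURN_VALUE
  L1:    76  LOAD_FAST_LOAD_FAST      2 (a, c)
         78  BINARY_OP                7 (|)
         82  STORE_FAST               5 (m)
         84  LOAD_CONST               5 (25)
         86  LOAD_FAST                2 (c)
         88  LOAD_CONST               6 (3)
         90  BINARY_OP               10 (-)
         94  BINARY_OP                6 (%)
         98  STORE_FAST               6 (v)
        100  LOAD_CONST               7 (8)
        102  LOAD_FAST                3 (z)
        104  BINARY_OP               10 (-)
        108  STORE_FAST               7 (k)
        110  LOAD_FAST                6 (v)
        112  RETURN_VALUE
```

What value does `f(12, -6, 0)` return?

LOAD_FAST b → push -6. Stack: [-6]
LOAD_CONST → push 11. Stack: [-6, 11]
BINARY_OP + → -6 + 11 = 5. Stack: [5]
STORE_FAST z → z=5. Stack: []
LOAD_CONST → push 4. Stack: [4]
STORE_FAST q → q=4. Stack: []
LOAD_FAST_LOAD_FAST c,b → push 0,-6. Stack: [0, -6]
COMPARE_OP bool(>) → 0 vs -6 = True. Stack: [True]
POP_JUMP_IF_FALSE → pop True; no jump. Stack: []
LOAD_CONST → push 2. Stack: [2]
LOAD_FAST c → push 0. Stack: [2, 0]
BINARY_OP | → 2 | 0 = 2. Stack: [2]
LOAD_FAST_LOAD_FAST b,a → push -6,12. Stack: [2, -6, 12]
BINARY_OP - → -6 - 12 = -18. Stack: [2, -18]
BINARY_OP + → 2 + -18 = -16. Stack: [-16]
STORE_FAST m → m=-16. Stack: []
LOAD_FAST q → push 4. Stack: [4]
LOAD_CONST → push 2. Stack: [4, 2]
BINARY_OP << → 4 << 2 = 16. Stack: [16]
STORE_FAST v → v=16. Stack: []
LOAD_CONST → push 1. Stack: [1]
LOAD_FAST b → push -6. Stack: [1, -6]
BINARY_OP - → 1 - -6 = 7. Stack: [7]
LOAD_FAST b → push -6. Stack: [7, -6]
BINARY_OP * → 7 * -6 = -42. Stack: [-42]
STORE_FAST k → k=-42. Stack: []
LOAD_FAST v → push 16. Stack: [16]
RETURN_VALUE → return 16.

16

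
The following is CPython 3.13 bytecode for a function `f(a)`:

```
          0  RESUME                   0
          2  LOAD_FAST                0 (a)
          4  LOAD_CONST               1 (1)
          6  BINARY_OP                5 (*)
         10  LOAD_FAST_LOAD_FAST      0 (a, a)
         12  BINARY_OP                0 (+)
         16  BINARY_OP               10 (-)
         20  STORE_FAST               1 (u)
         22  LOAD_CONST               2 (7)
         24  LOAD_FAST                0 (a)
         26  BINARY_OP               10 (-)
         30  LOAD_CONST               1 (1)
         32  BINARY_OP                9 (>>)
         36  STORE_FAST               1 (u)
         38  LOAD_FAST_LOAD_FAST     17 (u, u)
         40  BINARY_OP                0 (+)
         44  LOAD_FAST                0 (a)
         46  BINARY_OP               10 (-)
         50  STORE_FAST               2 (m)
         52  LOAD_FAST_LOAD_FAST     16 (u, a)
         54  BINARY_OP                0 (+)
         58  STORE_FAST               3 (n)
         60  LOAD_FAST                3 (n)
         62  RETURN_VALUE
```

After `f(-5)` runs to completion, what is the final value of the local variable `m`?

17

LOAD_FAST a → push -5. Stack: [-5]
LOAD_CONST → push 1. Stack: [-5, 1]
BINARY_OP * → -5 * 1 = -5. Stack: [-5]
LOAD_FAST_LOAD_FAST a,a → push -5,-5. Stack: [-5, -5, -5]
BINARY_OP + → -5 + -5 = -10. Stack: [-5, -10]
BINARY_OP - → -5 - -10 = 5. Stack: [5]
STORE_FAST u → u=5. Stack: []
LOAD_CONST → push 7. Stack: [7]
LOAD_FAST a → push -5. Stack: [7, -5]
BINARY_OP - → 7 - -5 = 12. Stack: [12]
LOAD_CONST → push 1. Stack: [12, 1]
BINARY_OP >> → 12 >> 1 = 6. Stack: [6]
STORE_FAST u → u=6. Stack: []
LOAD_FAST_LOAD_FAST u,u → push 6,6. Stack: [6, 6]
BINARY_OP + → 6 + 6 = 12. Stack: [12]
LOAD_FAST a → push -5. Stack: [12, -5]
BINARY_OP - → 12 - -5 = 17. Stack: [17]
STORE_FAST m → m=17. Stack: []
LOAD_FAST_LOAD_FAST u,a → push 6,-5. Stack: [6, -5]
BINARY_OP + → 6 + -5 = 1. Stack: [1]
STORE_FAST n → n=1. Stack: []
LOAD_FAST n → push 1. Stack: [1]
RETURN_VALUE → return 1.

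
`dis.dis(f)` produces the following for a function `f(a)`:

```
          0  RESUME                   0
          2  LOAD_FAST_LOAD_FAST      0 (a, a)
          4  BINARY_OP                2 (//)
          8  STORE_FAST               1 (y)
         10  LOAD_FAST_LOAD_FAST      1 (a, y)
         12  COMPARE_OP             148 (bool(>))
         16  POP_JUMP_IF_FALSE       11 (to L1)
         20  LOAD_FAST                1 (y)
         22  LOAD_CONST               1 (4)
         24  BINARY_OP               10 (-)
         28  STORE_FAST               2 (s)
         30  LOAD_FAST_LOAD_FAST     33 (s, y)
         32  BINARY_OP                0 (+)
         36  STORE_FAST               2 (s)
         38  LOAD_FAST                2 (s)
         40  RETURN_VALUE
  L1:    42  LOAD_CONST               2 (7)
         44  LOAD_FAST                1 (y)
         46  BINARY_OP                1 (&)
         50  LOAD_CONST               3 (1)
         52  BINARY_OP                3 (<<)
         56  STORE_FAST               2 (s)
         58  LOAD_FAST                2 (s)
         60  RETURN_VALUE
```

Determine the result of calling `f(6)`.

-2

LOAD_FAST_LOAD_FAST a,a → push 6,6. Stack: [6, 6]
BINARY_OP // → 6 // 6 = 1. Stack: [1]
STORE_FAST y → y=1. Stack: []
LOAD_FAST_LOAD_FAST a,y → push 6,1. Stack: [6, 1]
COMPARE_OP bool(>) → 6 vs 1 = True. Stack: [True]
POP_JUMP_IF_FALSE → pop True; no jump. Stack: []
LOAD_FAST y → push 1. Stack: [1]
LOAD_CONST → push 4. Stack: [1, 4]
BINARY_OP - → 1 - 4 = -3. Stack: [-3]
STORE_FAST s → s=-3. Stack: []
LOAD_FAST_LOAD_FAST s,y → push -3,1. Stack: [-3, 1]
BINARY_OP + → -3 + 1 = -2. Stack: [-2]
STORE_FAST s → s=-2. Stack: []
LOAD_FAST s → push -2. Stack: [-2]
RETURN_VALUE → return -2.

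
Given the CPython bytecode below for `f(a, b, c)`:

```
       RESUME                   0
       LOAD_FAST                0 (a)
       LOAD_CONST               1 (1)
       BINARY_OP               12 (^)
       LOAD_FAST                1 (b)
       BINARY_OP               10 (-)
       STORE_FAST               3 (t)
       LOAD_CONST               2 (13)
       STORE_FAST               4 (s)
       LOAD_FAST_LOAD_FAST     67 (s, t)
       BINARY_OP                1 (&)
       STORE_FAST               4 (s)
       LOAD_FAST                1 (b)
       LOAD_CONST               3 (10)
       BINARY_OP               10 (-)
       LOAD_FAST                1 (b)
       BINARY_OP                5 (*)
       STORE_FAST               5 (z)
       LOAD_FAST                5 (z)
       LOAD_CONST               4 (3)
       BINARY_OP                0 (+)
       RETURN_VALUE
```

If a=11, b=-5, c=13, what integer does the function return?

LOAD_FAST a → push 11. Stack: [11]
LOAD_CONST → push 1. Stack: [11, 1]
BINARY_OP ^ → 11 ^ 1 = 10. Stack: [10]
LOAD_FAST b → push -5. Stack: [10, -5]
BINARY_OP - → 10 - -5 = 15. Stack: [15]
STORE_FAST t → t=15. Stack: []
LOAD_CONST → push 13. Stack: [13]
STORE_FAST s → s=13. Stack: []
LOAD_FAST_LOAD_FAST s,t → push 13,15. Stack: [13, 15]
BINARY_OP & → 13 & 15 = 13. Stack: [13]
STORE_FAST s → s=13. Stack: []
LOAD_FAST b → push -5. Stack: [-5]
LOAD_CONST → push 10. Stack: [-5, 10]
BINARY_OP - → -5 - 10 = -15. Stack: [-15]
LOAD_FAST b → push -5. Stack: [-15, -5]
BINARY_OP * → -15 * -5 = 75. Stack: [75]
STORE_FAST z → z=75. Stack: []
LOAD_FAST z → push 75. Stack: [75]
LOAD_CONST → push 3. Stack: [75, 3]
BINARY_OP + → 75 + 3 = 78. Stack: [78]
RETURN_VALUE → return 78.

78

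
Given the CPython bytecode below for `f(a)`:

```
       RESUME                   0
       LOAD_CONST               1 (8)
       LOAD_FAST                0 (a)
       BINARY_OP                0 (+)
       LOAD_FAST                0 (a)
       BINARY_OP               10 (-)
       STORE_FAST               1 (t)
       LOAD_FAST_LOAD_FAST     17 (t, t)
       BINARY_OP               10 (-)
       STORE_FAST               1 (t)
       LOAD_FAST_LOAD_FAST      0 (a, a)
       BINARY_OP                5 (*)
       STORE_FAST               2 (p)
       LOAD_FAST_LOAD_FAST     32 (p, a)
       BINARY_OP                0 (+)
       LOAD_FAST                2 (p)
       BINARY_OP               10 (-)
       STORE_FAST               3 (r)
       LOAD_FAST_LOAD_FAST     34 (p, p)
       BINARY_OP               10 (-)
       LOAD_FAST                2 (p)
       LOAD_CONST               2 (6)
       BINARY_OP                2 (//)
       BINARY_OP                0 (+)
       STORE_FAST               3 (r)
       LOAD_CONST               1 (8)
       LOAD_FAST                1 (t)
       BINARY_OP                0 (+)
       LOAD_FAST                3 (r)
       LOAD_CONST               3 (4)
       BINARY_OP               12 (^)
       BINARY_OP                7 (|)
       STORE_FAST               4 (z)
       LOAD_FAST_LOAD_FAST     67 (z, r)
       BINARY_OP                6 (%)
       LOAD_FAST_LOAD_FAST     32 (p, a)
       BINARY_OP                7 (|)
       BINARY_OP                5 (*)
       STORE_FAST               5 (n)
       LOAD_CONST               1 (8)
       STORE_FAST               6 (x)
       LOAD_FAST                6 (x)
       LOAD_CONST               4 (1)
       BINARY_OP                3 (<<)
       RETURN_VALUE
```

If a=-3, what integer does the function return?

16

LOAD_CONST → push 8. Stack: [8]
LOAD_FAST a → push -3. Stack: [8, -3]
BINARY_OP + → 8 + -3 = 5. Stack: [5]
LOAD_FAST a → push -3. Stack: [5, -3]
BINARY_OP - → 5 - -3 = 8. Stack: [8]
STORE_FAST t → t=8. Stack: []
LOAD_FAST_LOAD_FAST t,t → push 8,8. Stack: [8, 8]
BINARY_OP - → 8 - 8 = 0. Stack: [0]
STORE_FAST t → t=0. Stack: []
LOAD_FAST_LOAD_FAST a,a → push -3,-3. Stack: [-3, -3]
BINARY_OP * → -3 * -3 = 9. Stack: [9]
STORE_FAST p → p=9. Stack: []
LOAD_FAST_LOAD_FAST p,a → push 9,-3. Stack: [9, -3]
BINARY_OP + → 9 + -3 = 6. Stack: [6]
LOAD_FAST p → push 9. Stack: [6, 9]
BINARY_OP - → 6 - 9 = -3. Stack: [-3]
STORE_FAST r → r=-3. Stack: []
LOAD_FAST_LOAD_FAST p,p → push 9,9. Stack: [9, 9]
BINARY_OP - → 9 - 9 = 0. Stack: [0]
LOAD_FAST p → push 9. Stack: [0, 9]
LOAD_CONST → push 6. Stack: [0, 9, 6]
BINARY_OP // → 9 // 6 = 1. Stack: [0, 1]
BINARY_OP + → 0 + 1 = 1. Stack: [1]
STORE_FAST r → r=1. Stack: []
LOAD_CONST → push 8. Stack: [8]
LOAD_FAST t → push 0. Stack: [8, 0]
BINARY_OP + → 8 + 0 = 8. Stack: [8]
LOAD_FAST r → push 1. Stack: [8, 1]
LOAD_CONST → push 4. Stack: [8, 1, 4]
BINARY_OP ^ → 1 ^ 4 = 5. Stack: [8, 5]
BINARY_OP | → 8 | 5 = 13. Stack: [13]
STORE_FAST z → z=13. Stack: []
LOAD_FAST_LOAD_FAST z,r → push 13,1. Stack: [13, 1]
BINARY_OP % → 13 % 1 = 0. Stack: [0]
LOAD_FAST_LOAD_FAST p,a → push 9,-3. Stack: [0, 9, -3]
BINARY_OP | → 9 | -3 = -3. Stack: [0, -3]
BINARY_OP * → 0 * -3 = 0. Stack: [0]
STORE_FAST n → n=0. Stack: []
LOAD_CONST → push 8. Stack: [8]
STORE_FAST x → x=8. Stack: []
LOAD_FAST x → push 8. Stack: [8]
LOAD_CONST → push 1. Stack: [8, 1]
BINARY_OP << → 8 << 1 = 16. Stack: [16]
RETURN_VALUE → return 16.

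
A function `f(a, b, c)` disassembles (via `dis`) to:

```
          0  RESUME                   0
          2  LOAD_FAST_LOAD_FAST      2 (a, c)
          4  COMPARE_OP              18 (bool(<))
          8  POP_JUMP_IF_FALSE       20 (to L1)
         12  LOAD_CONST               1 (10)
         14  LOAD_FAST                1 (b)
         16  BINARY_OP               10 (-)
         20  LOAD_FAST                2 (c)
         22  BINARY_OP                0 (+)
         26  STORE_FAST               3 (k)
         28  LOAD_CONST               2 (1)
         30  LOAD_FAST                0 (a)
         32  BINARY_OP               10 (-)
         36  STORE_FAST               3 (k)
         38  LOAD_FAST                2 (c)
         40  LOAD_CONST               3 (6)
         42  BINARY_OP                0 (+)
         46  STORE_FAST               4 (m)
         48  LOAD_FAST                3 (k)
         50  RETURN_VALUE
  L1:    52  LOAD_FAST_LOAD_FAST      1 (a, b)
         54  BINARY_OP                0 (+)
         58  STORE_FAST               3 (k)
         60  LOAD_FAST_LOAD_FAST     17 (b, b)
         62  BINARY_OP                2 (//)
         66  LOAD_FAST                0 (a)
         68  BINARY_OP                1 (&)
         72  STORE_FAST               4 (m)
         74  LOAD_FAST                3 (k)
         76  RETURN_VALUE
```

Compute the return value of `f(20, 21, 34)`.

-19

LOAD_FAST_LOAD_FAST a,c → push 20,34. Stack: [20, 34]
COMPARE_OP bool(<) → 20 vs 34 = True. Stack: [True]
POP_JUMP_IF_FALSE → pop True; no jump. Stack: []
LOAD_CONST → push 10. Stack: [10]
LOAD_FAST b → push 21. Stack: [10, 21]
BINARY_OP - → 10 - 21 = -11. Stack: [-11]
LOAD_FAST c → push 34. Stack: [-11, 34]
BINARY_OP + → -11 + 34 = 23. Stack: [23]
STORE_FAST k → k=23. Stack: []
LOAD_CONST → push 1. Stack: [1]
LOAD_FAST a → push 20. Stack: [1, 20]
BINARY_OP - → 1 - 20 = -19. Stack: [-19]
STORE_FAST k → k=-19. Stack: []
LOAD_FAST c → push 34. Stack: [34]
LOAD_CONST → push 6. Stack: [34, 6]
BINARY_OP + → 34 + 6 = 40. Stack: [40]
STORE_FAST m → m=40. Stack: []
LOAD_FAST k → push -19. Stack: [-19]
RETURN_VALUE → return -19.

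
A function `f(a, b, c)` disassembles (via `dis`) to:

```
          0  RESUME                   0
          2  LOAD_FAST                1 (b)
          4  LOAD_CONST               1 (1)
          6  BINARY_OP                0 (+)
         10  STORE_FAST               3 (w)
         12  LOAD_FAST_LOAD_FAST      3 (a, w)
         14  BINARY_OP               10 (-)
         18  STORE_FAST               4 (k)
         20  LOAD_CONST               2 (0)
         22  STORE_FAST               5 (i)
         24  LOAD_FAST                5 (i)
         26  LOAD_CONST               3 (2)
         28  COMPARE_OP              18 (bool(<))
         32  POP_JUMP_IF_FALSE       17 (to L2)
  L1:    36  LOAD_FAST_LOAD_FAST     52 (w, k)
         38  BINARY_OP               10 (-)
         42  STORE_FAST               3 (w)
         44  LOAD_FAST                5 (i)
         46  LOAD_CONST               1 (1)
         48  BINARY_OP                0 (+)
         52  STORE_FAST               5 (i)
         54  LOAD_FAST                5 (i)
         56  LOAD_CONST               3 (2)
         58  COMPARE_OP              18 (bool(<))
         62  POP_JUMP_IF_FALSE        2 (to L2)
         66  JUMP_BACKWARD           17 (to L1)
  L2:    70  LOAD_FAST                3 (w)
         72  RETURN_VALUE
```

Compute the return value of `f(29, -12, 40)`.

LOAD_FAST b → push -12. Stack: [-12]
LOAD_CONST → push 1. Stack: [-12, 1]
BINARY_OP + → -12 + 1 = -11. Stack: [-11]
STORE_FAST w → w=-11. Stack: []
LOAD_FAST_LOAD_FAST a,w → push 29,-11. Stack: [29, -11]
BINARY_OP - → 29 - -11 = 40. Stack: [40]
STORE_FAST k → k=40. Stack: []
LOAD_CONST → push 0. Stack: [0]
STORE_FAST i → i=0. Stack: []
LOAD_FAST i → push 0. Stack: [0]
LOAD_CONST → push 2. Stack: [0, 2]
COMPARE_OP bool(<) → 0 vs 2 = True. Stack: [True]
POP_JUMP_IF_FALSE → pop True; no jump. Stack: []
LOAD_FAST_LOAD_FAST w,k → push -11,40. Stack: [-11, 40]
BINARY_OP - → -11 - 40 = -51. Stack: [-51]
STORE_FAST w → w=-51. Stack: []
LOAD_FAST i → push 0. Stack: [0]
LOAD_CONST → push 1. Stack: [0, 1]
BINARY_OP + → 0 + 1 = 1. Stack: [1]
STORE_FAST i → i=1. Stack: []
LOAD_FAST i → push 1. Stack: [1]
LOAD_CONST → push 2. Stack: [1, 2]
COMPARE_OP bool(<) → 1 vs 2 = True. Stack: [True]
POP_JUMP_IF_FALSE → pop True; no jump. Stack: []
LOAD_FAST_LOAD_FAST w,k → push -51,40. Stack: [-51, 40]
BINARY_OP - → -51 - 40 = -91. Stack: [-91]
STORE_FAST w → w=-91. Stack: []
LOAD_FAST i → push 1. Stack: [1]
LOAD_CONST → push 1. Stack: [1, 1]
BINARY_OP + → 1 + 1 = 2. Stack: [2]
STORE_FAST i → i=2. Stack: []
LOAD_FAST i → push 2. Stack: [2]
LOAD_CONST → push 2. Stack: [2, 2]
COMPARE_OP bool(<) → 2 vs 2 = False. Stack: [False]
POP_JUMP_IF_FALSE → pop False; jump. Stack: []
LOAD_FAST w → push -91. Stack: [-91]
RETURN_VALUE → return -91.

-91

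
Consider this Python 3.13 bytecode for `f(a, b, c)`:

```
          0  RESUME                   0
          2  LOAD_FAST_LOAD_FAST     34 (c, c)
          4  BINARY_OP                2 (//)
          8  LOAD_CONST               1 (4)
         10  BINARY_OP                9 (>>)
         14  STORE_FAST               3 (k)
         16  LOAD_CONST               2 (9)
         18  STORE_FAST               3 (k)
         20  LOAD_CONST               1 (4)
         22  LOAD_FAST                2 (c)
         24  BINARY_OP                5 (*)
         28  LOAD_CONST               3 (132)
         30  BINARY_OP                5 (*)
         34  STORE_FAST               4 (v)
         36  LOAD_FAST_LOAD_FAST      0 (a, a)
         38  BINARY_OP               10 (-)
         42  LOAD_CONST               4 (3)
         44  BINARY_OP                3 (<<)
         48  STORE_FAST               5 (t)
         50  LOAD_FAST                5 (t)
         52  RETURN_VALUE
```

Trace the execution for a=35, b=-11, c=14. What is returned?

0

LOAD_FAST_LOAD_FAST c,c → push 14,14. Stack: [14, 14]
BINARY_OP // → 14 // 14 = 1. Stack: [1]
LOAD_CONST → push 4. Stack: [1, 4]
BINARY_OP >> → 1 >> 4 = 0. Stack: [0]
STORE_FAST k → k=0. Stack: []
LOAD_CONST → push 9. Stack: [9]
STORE_FAST k → k=9. Stack: []
LOAD_CONST → push 4. Stack: [4]
LOAD_FAST c → push 14. Stack: [4, 14]
BINARY_OP * → 4 * 14 = 56. Stack: [56]
LOAD_CONST → push 132. Stack: [56, 132]
BINARY_OP * → 56 * 132 = 7392. Stack: [7392]
STORE_FAST v → v=7392. Stack: []
LOAD_FAST_LOAD_FAST a,a → push 35,35. Stack: [35, 35]
BINARY_OP - → 35 - 35 = 0. Stack: [0]
LOAD_CONST → push 3. Stack: [0, 3]
BINARY_OP << → 0 << 3 = 0. Stack: [0]
STORE_FAST t → t=0. Stack: []
LOAD_FAST t → push 0. Stack: [0]
RETURN_VALUE → return 0.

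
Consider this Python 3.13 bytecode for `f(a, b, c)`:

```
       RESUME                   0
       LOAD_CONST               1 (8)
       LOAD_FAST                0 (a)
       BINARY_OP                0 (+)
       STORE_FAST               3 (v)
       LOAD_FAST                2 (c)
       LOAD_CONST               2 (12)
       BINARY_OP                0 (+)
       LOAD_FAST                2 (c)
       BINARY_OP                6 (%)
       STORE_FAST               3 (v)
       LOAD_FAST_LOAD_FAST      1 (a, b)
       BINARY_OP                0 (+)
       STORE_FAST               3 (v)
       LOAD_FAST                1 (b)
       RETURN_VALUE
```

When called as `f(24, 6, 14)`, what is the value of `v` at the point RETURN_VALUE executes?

30

LOAD_CONST → push 8. Stack: [8]
LOAD_FAST a → push 24. Stack: [8, 24]
BINARY_OP + → 8 + 24 = 32. Stack: [32]
STORE_FAST v → v=32. Stack: []
LOAD_FAST c → push 14. Stack: [14]
LOAD_CONST → push 12. Stack: [14, 12]
BINARY_OP + → 14 + 12 = 26. Stack: [26]
LOAD_FAST c → push 14. Stack: [26, 14]
BINARY_OP % → 26 % 14 = 12. Stack: [12]
STORE_FAST v → v=12. Stack: []
LOAD_FAST_LOAD_FAST a,b → push 24,6. Stack: [24, 6]
BINARY_OP + → 24 + 6 = 30. Stack: [30]
STORE_FAST v → v=30. Stack: []
LOAD_FAST b → push 6. Stack: [6]
RETURN_VALUE → return 6.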